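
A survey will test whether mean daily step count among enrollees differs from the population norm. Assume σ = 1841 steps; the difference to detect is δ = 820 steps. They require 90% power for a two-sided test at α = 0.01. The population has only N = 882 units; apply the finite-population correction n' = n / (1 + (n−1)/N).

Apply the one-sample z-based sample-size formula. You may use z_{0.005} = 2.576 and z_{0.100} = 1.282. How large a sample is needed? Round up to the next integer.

n = 70

n = (z_{α/2} + z_β)² · σ² / δ²
  = (2.576 + 1.282)² · 1841² / 820²
  = 14.8842 · 3389281 / 672400
  = 75.02
Finite-population correction (N = 882): 75.02 / (1 + (75.02 − 1)/882) = 69.22.
Round up → n = 70.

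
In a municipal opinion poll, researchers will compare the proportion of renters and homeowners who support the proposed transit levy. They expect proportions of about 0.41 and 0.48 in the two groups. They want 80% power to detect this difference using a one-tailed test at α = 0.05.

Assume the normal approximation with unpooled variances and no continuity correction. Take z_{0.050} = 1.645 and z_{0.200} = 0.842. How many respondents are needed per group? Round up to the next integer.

n = 621 per group

n = (z_α + z_β)² · [p₁(1−p₁) + p₂(1−p₂)] / (p₁ − p₂)²
  = (1.645 + 0.842)² · (0.41·0.59 + 0.48·0.52) / (-0.07)²
  = (2.487)² · (0.2419 + 0.2496) / 0.0049
  = 6.1852 · 0.4915 / 0.0049
  = 620.41
Round up → n = 621 per group.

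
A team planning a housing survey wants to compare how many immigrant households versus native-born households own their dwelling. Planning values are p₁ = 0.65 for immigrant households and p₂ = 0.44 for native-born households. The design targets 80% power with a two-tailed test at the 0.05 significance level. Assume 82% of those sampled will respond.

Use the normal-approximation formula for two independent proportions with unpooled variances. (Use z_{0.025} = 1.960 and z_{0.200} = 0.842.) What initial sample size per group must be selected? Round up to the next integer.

n = 103 per group

n = (z_{α/2} + z_β)² · [p₁(1−p₁) + p₂(1−p₂)] / (p₁ − p₂)²
  = (1.960 + 0.842)² · (0.65·0.35 + 0.44·0.56) / (0.21)²
  = (2.802)² · (0.2275 + 0.2464) / 0.0441
  = 7.8512 · 0.4739 / 0.0441
  = 84.37
Adjust for 82% response: 84.37 / 0.82 = 102.89.
Round up → n = 103 per group.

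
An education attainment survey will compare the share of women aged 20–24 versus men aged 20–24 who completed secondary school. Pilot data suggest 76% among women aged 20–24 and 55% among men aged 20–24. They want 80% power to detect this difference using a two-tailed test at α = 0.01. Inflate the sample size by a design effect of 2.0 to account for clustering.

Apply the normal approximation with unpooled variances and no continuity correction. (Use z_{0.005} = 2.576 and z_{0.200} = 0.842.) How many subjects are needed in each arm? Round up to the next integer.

n = 228 per group

n = (z_{α/2} + z_β)² · [p₁(1−p₁) + p₂(1−p₂)] / (p₁ − p₂)²
  = (2.576 + 0.842)² · (0.76·0.24 + 0.55·0.45) / (0.21)²
  = (3.418)² · (0.1824 + 0.2475) / 0.0441
  = 11.6827 · 0.4299 / 0.0441
  = 113.89
Design effect: 2.0 × 113.89 = 227.77.
Round up → n = 228 per group.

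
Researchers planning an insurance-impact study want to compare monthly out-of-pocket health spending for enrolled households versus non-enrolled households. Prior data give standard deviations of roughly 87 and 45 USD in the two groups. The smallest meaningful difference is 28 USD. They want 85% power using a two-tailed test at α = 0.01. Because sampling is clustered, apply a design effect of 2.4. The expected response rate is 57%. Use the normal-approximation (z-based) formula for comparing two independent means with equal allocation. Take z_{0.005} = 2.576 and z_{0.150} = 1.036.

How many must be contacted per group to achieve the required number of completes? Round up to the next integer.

n = (z_{α/2} + z_β)² · (σ₁² + σ₂²) / δ²
  = (2.576 + 1.036)² · (87² + 45² = 9594) / 28²
  = 13.0465 · 9594 / 784
  = 159.65
Design effect: 2.4 × 159.65 = 383.17.
Adjust for 57% response: 383.17 / 0.57 = 672.23.
Round up → n = 673 per group.

n = 673 per group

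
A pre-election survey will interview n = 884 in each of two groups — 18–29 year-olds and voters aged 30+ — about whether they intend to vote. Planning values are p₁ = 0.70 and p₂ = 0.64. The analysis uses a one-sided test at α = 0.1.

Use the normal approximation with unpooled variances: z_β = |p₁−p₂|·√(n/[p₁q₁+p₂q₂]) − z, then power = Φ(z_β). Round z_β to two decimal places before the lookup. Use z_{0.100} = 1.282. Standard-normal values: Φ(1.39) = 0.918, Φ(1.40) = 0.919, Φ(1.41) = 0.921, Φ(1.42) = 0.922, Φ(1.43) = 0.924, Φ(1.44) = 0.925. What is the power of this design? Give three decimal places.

z_β = |p₁−p₂|·√(n/[p₁q₁+p₂q₂]) − z_α
    = 0.06 · √(884/0.4404) − 1.282
    = 0.06 · 44.8025 − 1.282
    = 2.6882 − 1.282 = 1.4062 → 1.41
Power = Φ(1.41) = 0.921.

Power ≈ 0.921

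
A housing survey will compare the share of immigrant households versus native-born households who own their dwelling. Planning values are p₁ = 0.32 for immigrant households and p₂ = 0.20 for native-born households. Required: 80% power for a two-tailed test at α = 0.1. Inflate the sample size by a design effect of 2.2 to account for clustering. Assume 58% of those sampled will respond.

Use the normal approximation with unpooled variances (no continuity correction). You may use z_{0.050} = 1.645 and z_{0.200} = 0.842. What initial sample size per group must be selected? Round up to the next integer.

n = 616 per group

n = (z_{α/2} + z_β)² · [p₁(1−p₁) + p₂(1−p₂)] / (p₁ − p₂)²
  = (1.645 + 0.842)² · (0.32·0.68 + 0.20·0.80) / (0.12)²
  = (2.487)² · (0.2176 + 0.1600) / 0.0144
  = 6.1852 · 0.3776 / 0.0144
  = 162.19
Design effect: 2.2 × 162.19 = 356.82.
Adjust for 58% response: 356.82 / 0.58 = 615.20.
Round up → n = 616 per group.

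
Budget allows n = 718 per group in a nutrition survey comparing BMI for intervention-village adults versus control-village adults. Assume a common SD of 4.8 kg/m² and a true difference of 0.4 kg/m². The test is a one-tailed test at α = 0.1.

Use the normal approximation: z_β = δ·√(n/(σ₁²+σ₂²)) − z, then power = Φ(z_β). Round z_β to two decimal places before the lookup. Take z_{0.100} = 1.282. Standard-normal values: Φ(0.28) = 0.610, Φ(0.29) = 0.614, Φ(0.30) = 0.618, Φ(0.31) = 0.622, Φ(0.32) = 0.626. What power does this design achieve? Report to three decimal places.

z_β = δ·√(n/(σ₁²+σ₂²)) − z_α
    = 0.4 · √(718/46.08) − 1.282
    = 0.4 · 3.94735 − 1.282
    = 1.5789 − 1.282 = 0.2969 → 0.30
Power = Φ(0.30) = 0.618.

Power ≈ 0.618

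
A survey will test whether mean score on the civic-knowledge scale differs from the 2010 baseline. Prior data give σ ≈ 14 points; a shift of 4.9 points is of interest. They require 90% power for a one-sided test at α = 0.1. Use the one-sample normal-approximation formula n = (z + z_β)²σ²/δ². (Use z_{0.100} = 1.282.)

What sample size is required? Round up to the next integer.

n = (z_α + z_β)² · σ² / δ²
  = (1.282 + 1.282)² · 14² / 4.9²
  = 6.5741 · 196 / 24.01
  = 53.67
Round up → n = 54.

n = 54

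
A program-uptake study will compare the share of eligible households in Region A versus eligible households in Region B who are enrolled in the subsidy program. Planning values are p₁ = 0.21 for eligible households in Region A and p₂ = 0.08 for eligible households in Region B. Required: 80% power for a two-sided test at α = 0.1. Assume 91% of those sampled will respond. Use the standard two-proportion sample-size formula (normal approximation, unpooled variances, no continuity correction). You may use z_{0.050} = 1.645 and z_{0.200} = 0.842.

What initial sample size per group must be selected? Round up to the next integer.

n = 97 per group

n = (z_{α/2} + z_β)² · [p₁(1−p₁) + p₂(1−p₂)] / (p₁ − p₂)²
  = (1.645 + 0.842)² · (0.21·0.79 + 0.08·0.92) / (0.13)²
  = (2.487)² · (0.1659 + 0.0736) / 0.0169
  = 6.1852 · 0.2395 / 0.0169
  = 87.65
Adjust for 91% response: 87.65 / 0.91 = 96.32.
Round up → n = 97 per group.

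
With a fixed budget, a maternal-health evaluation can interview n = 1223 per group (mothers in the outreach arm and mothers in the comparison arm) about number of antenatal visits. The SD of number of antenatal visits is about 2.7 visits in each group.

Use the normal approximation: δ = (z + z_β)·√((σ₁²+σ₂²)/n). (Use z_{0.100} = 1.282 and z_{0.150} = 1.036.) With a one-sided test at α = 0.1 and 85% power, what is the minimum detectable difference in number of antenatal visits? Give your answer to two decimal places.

Minimum detectable difference ≈ 0.25 visits

δ = (z_α + z_β) · √((σ₁²+σ₂²)/n)
  = (1.282 + 1.036) · √(14.58/1223)
  = 2.318 · √0.01192
  = 2.318 · 0.1092
  = 0.2531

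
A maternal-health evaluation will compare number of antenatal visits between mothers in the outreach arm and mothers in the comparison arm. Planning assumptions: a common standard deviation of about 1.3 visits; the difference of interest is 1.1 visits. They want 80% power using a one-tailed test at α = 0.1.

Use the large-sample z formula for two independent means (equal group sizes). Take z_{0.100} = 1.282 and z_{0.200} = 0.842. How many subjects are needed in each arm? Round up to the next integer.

n = (z_α + z_β)² · (σ₁² + σ₂²) / δ²
  = (1.282 + 0.842)² · (2·1.3² = 3.38) / 1.1²
  = 4.5114 · 3.38 / 1.21
  = 12.60
Round up → n = 13 per group.

n = 13 per group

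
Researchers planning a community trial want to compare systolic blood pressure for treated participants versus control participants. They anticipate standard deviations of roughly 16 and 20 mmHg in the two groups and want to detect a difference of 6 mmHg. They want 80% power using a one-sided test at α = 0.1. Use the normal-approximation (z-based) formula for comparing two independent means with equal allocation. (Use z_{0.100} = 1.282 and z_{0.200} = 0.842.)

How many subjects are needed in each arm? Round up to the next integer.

n = 83 per group

n = (z_α + z_β)² · (σ₁² + σ₂²) / δ²
  = (1.282 + 0.842)² · (16² + 20² = 656) / 6²
  = 4.5114 · 656 / 36
  = 82.21
Round up → n = 83 per group.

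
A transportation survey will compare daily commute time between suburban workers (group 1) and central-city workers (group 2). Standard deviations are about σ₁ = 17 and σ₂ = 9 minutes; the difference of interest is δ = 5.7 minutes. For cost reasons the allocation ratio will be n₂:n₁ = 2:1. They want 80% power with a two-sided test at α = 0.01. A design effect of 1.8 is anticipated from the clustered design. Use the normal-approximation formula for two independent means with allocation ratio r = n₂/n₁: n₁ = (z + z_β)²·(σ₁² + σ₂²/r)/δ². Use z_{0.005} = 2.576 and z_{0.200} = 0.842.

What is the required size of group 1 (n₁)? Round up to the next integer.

n₁ = 214

n₁ = (z_{α/2} + z_β)² · (σ₁² + σ₂²/r) / δ²
   = (2.576 + 0.842)² · (17² + 9²/2) / 5.7²
   = 11.6827 · (289 + 40.5) / 32.49
   = 11.6827 · 329.5 / 32.49
   = 118.48
Design effect: 1.8 × 118.48 = 213.27.
Round up → n₁ = 214; n₂ = r·n₁ = 2 × 214 = 428.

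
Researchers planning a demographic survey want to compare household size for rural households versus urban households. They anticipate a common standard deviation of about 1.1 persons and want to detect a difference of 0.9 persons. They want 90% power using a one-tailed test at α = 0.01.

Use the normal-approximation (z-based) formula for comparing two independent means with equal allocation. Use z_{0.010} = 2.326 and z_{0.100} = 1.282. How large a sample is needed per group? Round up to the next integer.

n = (z_α + z_β)² · (σ₁² + σ₂²) / δ²
  = (2.326 + 1.282)² · (2·1.1² = 2.42) / 0.9²
  = 13.0177 · 2.42 / 0.81
  = 38.89
Round up → n = 39 per group.

n = 39 per group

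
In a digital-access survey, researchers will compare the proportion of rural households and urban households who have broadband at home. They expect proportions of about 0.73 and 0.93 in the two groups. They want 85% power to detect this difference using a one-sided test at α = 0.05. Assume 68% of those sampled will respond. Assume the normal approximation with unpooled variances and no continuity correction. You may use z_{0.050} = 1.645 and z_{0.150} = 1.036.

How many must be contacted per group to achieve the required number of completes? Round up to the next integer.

n = 70 per group

n = (z_α + z_β)² · [p₁(1−p₁) + p₂(1−p₂)] / (p₁ − p₂)²
  = (1.645 + 1.036)² · (0.73·0.27 + 0.93·0.07) / (-0.20)²
  = (2.681)² · (0.1971 + 0.0651) / 0.0400
  = 7.1878 · 0.2622 / 0.0400
  = 47.12
Adjust for 68% response: 47.12 / 0.68 = 69.29.
Round up → n = 70 per group.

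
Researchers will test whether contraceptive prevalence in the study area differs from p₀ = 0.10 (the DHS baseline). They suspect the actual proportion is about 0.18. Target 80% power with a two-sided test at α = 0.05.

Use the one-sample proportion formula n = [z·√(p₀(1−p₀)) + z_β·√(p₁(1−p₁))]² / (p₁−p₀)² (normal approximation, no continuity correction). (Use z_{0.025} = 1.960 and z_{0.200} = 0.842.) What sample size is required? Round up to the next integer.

n = [z_{α/2}·√(p₀q₀) + z_β·√(p₁q₁)]² / (p₁ − p₀)²
  = [1.960·√(0.10·0.90) + 0.842·√(0.18·0.82)]² / (0.08)²
  = [1.960·0.3000 + 0.842·0.3842]² / 0.0064
  = [0.9115]² / 0.0064
  = 129.81
Round up → n = 130.

n = 130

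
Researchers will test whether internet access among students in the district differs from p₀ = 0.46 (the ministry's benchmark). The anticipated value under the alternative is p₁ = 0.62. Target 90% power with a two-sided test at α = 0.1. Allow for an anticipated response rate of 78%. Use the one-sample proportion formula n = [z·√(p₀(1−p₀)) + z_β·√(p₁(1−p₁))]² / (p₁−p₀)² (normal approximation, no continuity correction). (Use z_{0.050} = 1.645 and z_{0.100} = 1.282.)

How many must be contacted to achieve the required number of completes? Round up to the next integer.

n = 105

n = [z_{α/2}·√(p₀q₀) + z_β·√(p₁q₁)]² / (p₁ − p₀)²
  = [1.645·√(0.46·0.54) + 1.282·√(0.62·0.38)]² / (0.16)²
  = [1.645·0.4984 + 1.282·0.4854]² / 0.0256
  = [1.4421]² / 0.0256
  = 81.24
Adjust for 78% response: 81.24 / 0.78 = 104.15.
Round up → n = 105.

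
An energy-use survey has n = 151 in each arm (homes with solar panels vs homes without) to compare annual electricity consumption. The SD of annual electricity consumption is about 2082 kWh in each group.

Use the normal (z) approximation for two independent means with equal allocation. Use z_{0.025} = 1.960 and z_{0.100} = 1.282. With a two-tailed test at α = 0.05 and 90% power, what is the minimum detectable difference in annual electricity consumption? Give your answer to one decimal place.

Minimum detectable difference ≈ 776.8 kWh

δ = (z_{α/2} + z_β) · √((σ₁²+σ₂²)/n)
  = (1.960 + 1.282) · √(8669448/151)
  = 3.242 · √57413.6
  = 3.242 · 239.6113
  = 776.8198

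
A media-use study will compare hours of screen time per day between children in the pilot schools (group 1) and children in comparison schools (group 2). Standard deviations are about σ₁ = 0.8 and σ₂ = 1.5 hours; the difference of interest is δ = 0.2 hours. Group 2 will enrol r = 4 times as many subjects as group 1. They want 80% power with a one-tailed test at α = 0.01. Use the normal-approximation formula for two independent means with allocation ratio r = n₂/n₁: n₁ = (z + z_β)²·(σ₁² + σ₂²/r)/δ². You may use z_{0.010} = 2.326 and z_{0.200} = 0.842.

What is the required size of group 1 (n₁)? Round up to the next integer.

n₁ = (z_α + z_β)² · (σ₁² + σ₂²/r) / δ²
   = (2.326 + 0.842)² · (0.8² + 1.5²/4) / 0.2²
   = 10.0362 · (0.64 + 0.5625) / 0.04
   = 10.0362 · 1.2025 / 0.04
   = 301.71
Round up → n₁ = 302; n₂ = r·n₁ = 4 × 302 = 1208.

n₁ = 302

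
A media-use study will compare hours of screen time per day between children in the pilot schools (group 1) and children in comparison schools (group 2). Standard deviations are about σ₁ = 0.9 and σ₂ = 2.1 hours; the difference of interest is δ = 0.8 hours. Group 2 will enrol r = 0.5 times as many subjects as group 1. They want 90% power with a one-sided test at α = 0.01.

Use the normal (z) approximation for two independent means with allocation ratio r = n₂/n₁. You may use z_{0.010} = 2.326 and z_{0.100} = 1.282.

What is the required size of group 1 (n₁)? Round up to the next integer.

n₁ = (z_α + z_β)² · (σ₁² + σ₂²/r) / δ²
   = (2.326 + 1.282)² · (0.9² + 2.1²/0.5) / 0.8²
   = 13.0177 · (0.81 + 8.82) / 0.64
   = 13.0177 · 9.63 / 0.64
   = 195.88
Round up → n₁ = 196; n₂ = r·n₁ = 0.5 × 196 = 98.

n₁ = 196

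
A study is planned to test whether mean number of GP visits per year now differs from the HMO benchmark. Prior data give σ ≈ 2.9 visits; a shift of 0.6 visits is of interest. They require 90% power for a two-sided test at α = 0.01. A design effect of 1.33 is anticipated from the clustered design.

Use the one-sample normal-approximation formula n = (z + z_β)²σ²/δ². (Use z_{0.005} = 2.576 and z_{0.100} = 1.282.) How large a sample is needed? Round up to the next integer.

n = (z_{α/2} + z_β)² · σ² / δ²
  = (2.576 + 1.282)² · 2.9² / 0.6²
  = 14.8842 · 8.41 / 0.36
  = 347.71
Design effect: 1.33 × 347.71 = 462.46.
Round up → n = 463.

n = 463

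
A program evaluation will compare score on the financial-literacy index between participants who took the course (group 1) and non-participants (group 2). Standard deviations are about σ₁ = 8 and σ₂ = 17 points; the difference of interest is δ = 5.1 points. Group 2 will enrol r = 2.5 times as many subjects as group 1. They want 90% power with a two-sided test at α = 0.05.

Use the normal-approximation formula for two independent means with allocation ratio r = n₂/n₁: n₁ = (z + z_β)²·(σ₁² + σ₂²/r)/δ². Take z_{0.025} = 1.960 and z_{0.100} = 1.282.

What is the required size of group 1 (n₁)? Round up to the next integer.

n₁ = (z_{α/2} + z_β)² · (σ₁² + σ₂²/r) / δ²
   = (1.960 + 1.282)² · (8² + 17²/2.5) / 5.1²
   = 10.5106 · (64 + 115.6) / 26.01
   = 10.5106 · 179.6 / 26.01
   = 72.58
Round up → n₁ = 73; n₂ = r·n₁ = 2.5 × 73 = 183.

n₁ = 73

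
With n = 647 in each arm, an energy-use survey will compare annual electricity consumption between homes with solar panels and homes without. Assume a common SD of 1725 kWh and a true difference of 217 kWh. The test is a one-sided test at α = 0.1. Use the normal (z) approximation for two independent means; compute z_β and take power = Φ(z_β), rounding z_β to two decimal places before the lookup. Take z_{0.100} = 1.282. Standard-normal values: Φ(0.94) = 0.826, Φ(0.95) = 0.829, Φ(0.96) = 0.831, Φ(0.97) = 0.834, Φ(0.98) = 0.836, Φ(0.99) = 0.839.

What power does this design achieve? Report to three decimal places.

Power ≈ 0.836

z_β = δ·√(n/(σ₁²+σ₂²)) − z_α
    = 217 · √(647/5951250) − 1.282
    = 217 · 0.01043 − 1.282
    = 2.2626 − 1.282 = 0.9806 → 0.98
Power = Φ(0.98) = 0.836.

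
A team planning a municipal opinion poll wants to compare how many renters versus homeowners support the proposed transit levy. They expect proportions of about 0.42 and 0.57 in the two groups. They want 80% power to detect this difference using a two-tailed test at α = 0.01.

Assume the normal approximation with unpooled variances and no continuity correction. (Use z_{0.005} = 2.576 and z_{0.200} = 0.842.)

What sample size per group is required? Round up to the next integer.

n = (z_{α/2} + z_β)² · [p₁(1−p₁) + p₂(1−p₂)] / (p₁ − p₂)²
  = (2.576 + 0.842)² · (0.42·0.58 + 0.57·0.43) / (-0.15)²
  = (3.418)² · (0.2436 + 0.2451) / 0.0225
  = 11.6827 · 0.4887 / 0.0225
  = 253.75
Round up → n = 254 per group.

n = 254 per group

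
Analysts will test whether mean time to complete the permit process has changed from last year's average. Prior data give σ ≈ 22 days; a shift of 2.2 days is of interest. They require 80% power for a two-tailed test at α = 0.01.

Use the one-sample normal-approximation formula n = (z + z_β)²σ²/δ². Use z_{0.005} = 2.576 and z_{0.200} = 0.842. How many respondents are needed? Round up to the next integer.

n = 1169

n = (z_{α/2} + z_β)² · σ² / δ²
  = (2.576 + 0.842)² · 22² / 2.2²
  = 11.6827 · 484 / 4.84
  = 1168.27
Round up → n = 1169.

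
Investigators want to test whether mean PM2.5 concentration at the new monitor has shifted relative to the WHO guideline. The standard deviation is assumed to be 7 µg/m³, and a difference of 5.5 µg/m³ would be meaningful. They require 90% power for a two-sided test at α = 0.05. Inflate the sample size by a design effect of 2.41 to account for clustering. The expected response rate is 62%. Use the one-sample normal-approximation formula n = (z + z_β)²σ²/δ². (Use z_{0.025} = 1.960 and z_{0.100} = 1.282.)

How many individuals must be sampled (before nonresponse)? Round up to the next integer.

n = 67

n = (z_{α/2} + z_β)² · σ² / δ²
  = (1.960 + 1.282)² · 7² / 5.5²
  = 10.5106 · 49 / 30.25
  = 17.03
Design effect: 2.41 × 17.03 = 41.03.
Adjust for 62% response: 41.03 / 0.62 = 66.18.
Round up → n = 67.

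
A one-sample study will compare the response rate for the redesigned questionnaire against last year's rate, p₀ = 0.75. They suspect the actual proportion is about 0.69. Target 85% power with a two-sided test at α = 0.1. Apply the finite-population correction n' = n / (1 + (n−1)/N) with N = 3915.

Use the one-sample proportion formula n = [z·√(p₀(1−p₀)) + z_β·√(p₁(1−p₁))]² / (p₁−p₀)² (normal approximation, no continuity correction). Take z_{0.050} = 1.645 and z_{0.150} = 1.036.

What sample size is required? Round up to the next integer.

n = 359

n = [z_{α/2}·√(p₀q₀) + z_β·√(p₁q₁)]² / (p₁ − p₀)²
  = [1.645·√(0.75·0.25) + 1.036·√(0.69·0.31)]² / (-0.06)²
  = [1.645·0.4330 + 1.036·0.4625]² / 0.0036
  = [1.1914]² / 0.0036
  = 394.32
Finite-population correction (N = 3915): 394.32 / (1 + (394.32 − 1)/3915) = 358.32.
Round up → n = 359.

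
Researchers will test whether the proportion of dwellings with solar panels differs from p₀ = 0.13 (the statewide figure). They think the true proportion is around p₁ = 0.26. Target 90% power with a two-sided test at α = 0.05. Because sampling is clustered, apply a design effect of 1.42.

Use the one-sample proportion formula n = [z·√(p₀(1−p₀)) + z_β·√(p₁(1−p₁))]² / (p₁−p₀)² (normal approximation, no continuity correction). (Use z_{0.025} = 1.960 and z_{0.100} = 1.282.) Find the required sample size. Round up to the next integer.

n = [z_{α/2}·√(p₀q₀) + z_β·√(p₁q₁)]² / (p₁ − p₀)²
  = [1.960·√(0.13·0.87) + 1.282·√(0.26·0.74)]² / (0.13)²
  = [1.960·0.3363 + 1.282·0.4386]² / 0.0169
  = [1.2215]² / 0.0169
  = 88.29
Design effect: 1.42 × 88.29 = 125.37.
Round up → n = 126.

n = 126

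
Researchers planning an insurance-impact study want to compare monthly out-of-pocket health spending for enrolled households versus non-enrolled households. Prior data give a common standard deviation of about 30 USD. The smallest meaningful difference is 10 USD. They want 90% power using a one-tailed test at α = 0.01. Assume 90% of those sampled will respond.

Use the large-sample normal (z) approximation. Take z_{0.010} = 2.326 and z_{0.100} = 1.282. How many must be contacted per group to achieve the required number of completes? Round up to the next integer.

n = 261 per group

n = (z_α + z_β)² · (σ₁² + σ₂²) / δ²
  = (2.326 + 1.282)² · (2·30² = 1800) / 10²
  = 13.0177 · 1800 / 100
  = 234.32
Adjust for 90% response: 234.32 / 0.90 = 260.35.
Round up → n = 261 per group.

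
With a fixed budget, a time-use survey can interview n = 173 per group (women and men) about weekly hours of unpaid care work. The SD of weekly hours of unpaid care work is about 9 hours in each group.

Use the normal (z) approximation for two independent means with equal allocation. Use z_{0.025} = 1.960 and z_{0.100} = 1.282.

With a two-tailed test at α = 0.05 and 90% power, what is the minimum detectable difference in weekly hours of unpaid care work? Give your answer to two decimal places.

δ = (z_{α/2} + z_β) · √((σ₁²+σ₂²)/n)
  = (1.960 + 1.282) · √(162/173)
  = 3.242 · √0.93642
  = 3.242 · 0.9677
  = 3.1372

Minimum detectable difference ≈ 3.14 hours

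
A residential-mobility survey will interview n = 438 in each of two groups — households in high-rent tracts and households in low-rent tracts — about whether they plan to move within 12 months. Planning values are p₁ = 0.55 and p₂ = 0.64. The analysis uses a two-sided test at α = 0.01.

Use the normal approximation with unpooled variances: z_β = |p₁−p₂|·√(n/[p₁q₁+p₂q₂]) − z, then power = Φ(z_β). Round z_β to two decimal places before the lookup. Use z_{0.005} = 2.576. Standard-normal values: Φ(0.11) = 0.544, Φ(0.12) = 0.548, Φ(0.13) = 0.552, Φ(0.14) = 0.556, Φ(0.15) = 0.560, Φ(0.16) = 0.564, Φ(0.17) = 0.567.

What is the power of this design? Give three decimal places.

Power ≈ 0.560

z_β = |p₁−p₂|·√(n/[p₁q₁+p₂q₂]) − z_{α/2}
    = 0.09 · √(438/0.4779) − 2.576
    = 0.09 · 30.2739 − 2.576
    = 2.7247 − 2.576 = 0.1487 → 0.15
Power = Φ(0.15) = 0.560.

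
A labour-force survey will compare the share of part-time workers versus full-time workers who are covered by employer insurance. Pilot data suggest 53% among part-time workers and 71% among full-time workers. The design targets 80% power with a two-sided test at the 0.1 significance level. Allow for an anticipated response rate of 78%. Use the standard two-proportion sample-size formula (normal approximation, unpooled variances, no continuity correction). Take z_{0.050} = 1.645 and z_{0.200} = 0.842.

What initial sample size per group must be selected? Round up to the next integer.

n = 112 per group

n = (z_{α/2} + z_β)² · [p₁(1−p₁) + p₂(1−p₂)] / (p₁ − p₂)²
  = (1.645 + 0.842)² · (0.53·0.47 + 0.71·0.29) / (-0.18)²
  = (2.487)² · (0.2491 + 0.2059) / 0.0324
  = 6.1852 · 0.4550 / 0.0324
  = 86.86
Adjust for 78% response: 86.86 / 0.78 = 111.36.
Round up → n = 112 per group.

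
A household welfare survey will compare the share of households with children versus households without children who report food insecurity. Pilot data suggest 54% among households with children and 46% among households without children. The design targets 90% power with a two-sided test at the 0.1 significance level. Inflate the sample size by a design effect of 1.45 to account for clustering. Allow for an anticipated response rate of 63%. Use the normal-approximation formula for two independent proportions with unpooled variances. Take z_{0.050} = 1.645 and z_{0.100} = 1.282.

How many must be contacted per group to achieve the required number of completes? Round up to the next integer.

n = 1531 per group

n = (z_{α/2} + z_β)² · [p₁(1−p₁) + p₂(1−p₂)] / (p₁ − p₂)²
  = (1.645 + 1.282)² · (0.54·0.46 + 0.46·0.54) / (0.08)²
  = (2.927)² · (0.2484 + 0.2484) / 0.0064
  = 8.5673 · 0.4968 / 0.0064
  = 665.04
Design effect: 1.45 × 665.04 = 964.31.
Adjust for 63% response: 964.31 / 0.63 = 1530.65.
Round up → n = 1531 per group.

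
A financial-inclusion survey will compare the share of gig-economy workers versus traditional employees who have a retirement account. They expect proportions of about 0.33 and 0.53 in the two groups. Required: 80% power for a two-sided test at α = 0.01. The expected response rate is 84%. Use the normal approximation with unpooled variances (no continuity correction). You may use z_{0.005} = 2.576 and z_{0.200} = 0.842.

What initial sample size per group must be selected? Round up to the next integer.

n = 164 per group

n = (z_{α/2} + z_β)² · [p₁(1−p₁) + p₂(1−p₂)] / (p₁ − p₂)²
  = (2.576 + 0.842)² · (0.33·0.67 + 0.53·0.47) / (-0.20)²
  = (3.418)² · (0.2211 + 0.2491) / 0.0400
  = 11.6827 · 0.4702 / 0.0400
  = 137.33
Adjust for 84% response: 137.33 / 0.84 = 163.49.
Round up → n = 164 per group.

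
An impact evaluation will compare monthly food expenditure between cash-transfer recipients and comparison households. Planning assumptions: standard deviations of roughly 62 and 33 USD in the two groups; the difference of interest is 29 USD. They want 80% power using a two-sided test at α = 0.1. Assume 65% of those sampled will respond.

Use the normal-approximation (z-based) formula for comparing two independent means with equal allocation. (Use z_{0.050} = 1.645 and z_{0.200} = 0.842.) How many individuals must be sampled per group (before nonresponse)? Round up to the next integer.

n = (z_{α/2} + z_β)² · (σ₁² + σ₂²) / δ²
  = (1.645 + 0.842)² · (62² + 33² = 4933) / 29²
  = 6.1852 · 4933 / 841
  = 36.28
Adjust for 65% response: 36.28 / 0.65 = 55.82.
Round up → n = 56 per group.

n = 56 per group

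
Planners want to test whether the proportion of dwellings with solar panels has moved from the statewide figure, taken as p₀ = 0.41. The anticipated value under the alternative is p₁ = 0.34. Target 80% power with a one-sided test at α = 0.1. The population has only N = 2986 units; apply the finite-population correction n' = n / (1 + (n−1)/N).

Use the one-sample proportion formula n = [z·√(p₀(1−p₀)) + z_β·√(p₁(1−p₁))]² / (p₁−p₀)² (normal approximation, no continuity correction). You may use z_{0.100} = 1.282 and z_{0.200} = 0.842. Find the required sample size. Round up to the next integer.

n = [z_α·√(p₀q₀) + z_β·√(p₁q₁)]² / (p₁ − p₀)²
  = [1.282·√(0.41·0.59) + 0.842·√(0.34·0.66)]² / (-0.07)²
  = [1.282·0.4918 + 0.842·0.4737]² / 0.0049
  = [1.0294]² / 0.0049
  = 216.26
Finite-population correction (N = 2986): 216.26 / (1 + (216.26 − 1)/2986) = 201.71.
Round up → n = 202.

n = 202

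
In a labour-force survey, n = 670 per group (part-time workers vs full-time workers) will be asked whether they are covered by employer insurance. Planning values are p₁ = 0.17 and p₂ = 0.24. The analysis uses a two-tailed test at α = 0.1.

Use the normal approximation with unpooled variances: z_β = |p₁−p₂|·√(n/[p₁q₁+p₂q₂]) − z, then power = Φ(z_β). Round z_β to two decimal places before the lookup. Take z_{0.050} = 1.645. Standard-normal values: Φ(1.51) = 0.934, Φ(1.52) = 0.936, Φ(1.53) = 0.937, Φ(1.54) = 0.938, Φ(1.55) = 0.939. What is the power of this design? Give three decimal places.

z_β = |p₁−p₂|·√(n/[p₁q₁+p₂q₂]) − z_{α/2}
    = 0.07 · √(670/0.3235) − 1.645
    = 0.07 · 45.5093 − 1.645
    = 3.1857 − 1.645 = 1.5407 → 1.54
Power = Φ(1.54) = 0.938.

Power ≈ 0.938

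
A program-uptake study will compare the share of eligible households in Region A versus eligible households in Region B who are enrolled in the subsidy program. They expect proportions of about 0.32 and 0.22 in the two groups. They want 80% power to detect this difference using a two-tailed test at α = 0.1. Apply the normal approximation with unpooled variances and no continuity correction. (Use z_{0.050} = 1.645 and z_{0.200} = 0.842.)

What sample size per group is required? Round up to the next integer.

n = 241 per group

n = (z_{α/2} + z_β)² · [p₁(1−p₁) + p₂(1−p₂)] / (p₁ − p₂)²
  = (1.645 + 0.842)² · (0.32·0.68 + 0.22·0.78) / (0.10)²
  = (2.487)² · (0.2176 + 0.1716) / 0.0100
  = 6.1852 · 0.3892 / 0.0100
  = 240.73
Round up → n = 241 per group.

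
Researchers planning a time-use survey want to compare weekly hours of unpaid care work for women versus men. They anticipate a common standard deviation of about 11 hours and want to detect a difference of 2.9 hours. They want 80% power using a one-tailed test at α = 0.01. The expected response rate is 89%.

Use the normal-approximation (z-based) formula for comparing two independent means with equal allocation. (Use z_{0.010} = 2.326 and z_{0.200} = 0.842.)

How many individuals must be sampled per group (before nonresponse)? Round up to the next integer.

n = 325 per group

n = (z_α + z_β)² · (σ₁² + σ₂²) / δ²
  = (2.326 + 0.842)² · (2·11² = 242) / 2.9²
  = 10.0362 · 242 / 8.41
  = 288.80
Adjust for 89% response: 288.80 / 0.89 = 324.49.
Round up → n = 325 per group.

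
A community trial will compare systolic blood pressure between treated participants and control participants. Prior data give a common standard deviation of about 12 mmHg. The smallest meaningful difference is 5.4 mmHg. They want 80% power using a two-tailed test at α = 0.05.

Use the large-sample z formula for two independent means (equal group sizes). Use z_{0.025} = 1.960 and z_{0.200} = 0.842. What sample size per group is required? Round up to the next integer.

n = 78 per group

n = (z_{α/2} + z_β)² · (σ₁² + σ₂²) / δ²
  = (1.960 + 0.842)² · (2·12² = 288) / 5.4²
  = 7.8512 · 288 / 29.16
  = 77.54
Round up → n = 78 per group.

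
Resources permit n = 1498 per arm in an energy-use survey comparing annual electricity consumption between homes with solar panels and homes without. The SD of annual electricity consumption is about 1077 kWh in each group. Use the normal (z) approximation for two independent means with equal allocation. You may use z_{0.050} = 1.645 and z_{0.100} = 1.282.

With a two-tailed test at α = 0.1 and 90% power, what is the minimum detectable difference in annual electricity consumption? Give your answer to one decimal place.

δ = (z_{α/2} + z_β) · √((σ₁²+σ₂²)/n)
  = (1.645 + 1.282) · √(2319858/1498)
  = 2.927 · √1548.6
  = 2.927 · 39.3527
  = 115.1854

Minimum detectable difference ≈ 115.2 kWh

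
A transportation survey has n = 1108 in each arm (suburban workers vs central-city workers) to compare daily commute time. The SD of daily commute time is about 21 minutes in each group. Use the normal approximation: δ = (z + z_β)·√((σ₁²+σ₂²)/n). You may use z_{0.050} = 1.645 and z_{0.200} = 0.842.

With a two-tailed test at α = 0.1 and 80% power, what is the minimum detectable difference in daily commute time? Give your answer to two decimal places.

δ = (z_{α/2} + z_β) · √((σ₁²+σ₂²)/n)
  = (1.645 + 0.842) · √(882/1108)
  = 2.487 · √0.79603
  = 2.487 · 0.8922
  = 2.2189

Minimum detectable difference ≈ 2.22 minutes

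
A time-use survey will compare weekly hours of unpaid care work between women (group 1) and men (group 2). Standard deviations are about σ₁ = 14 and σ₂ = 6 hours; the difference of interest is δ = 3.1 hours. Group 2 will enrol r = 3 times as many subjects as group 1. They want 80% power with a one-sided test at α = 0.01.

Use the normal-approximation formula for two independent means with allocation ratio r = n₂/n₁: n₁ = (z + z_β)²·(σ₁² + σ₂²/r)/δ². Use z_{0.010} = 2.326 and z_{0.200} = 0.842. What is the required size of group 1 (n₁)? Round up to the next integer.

n₁ = (z_α + z_β)² · (σ₁² + σ₂²/r) / δ²
   = (2.326 + 0.842)² · (14² + 6²/3) / 3.1²
   = 10.0362 · (196 + 12) / 9.61
   = 10.0362 · 208 / 9.61
   = 217.23
Round up → n₁ = 218; n₂ = r·n₁ = 3 × 218 = 654.

n₁ = 218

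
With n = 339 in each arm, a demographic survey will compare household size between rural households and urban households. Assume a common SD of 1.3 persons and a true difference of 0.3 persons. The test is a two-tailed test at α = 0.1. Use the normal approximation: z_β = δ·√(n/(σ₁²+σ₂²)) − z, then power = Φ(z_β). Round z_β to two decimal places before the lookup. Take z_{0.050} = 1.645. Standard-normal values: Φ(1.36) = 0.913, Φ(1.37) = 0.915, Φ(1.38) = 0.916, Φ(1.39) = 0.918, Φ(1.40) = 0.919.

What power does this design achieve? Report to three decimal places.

Power ≈ 0.913

z_β = δ·√(n/(σ₁²+σ₂²)) − z_{α/2}
    = 0.3 · √(339/3.38) − 1.645
    = 0.3 · 10.01478 − 1.645
    = 3.0044 − 1.645 = 1.3594 → 1.36
Power = Φ(1.36) = 0.913.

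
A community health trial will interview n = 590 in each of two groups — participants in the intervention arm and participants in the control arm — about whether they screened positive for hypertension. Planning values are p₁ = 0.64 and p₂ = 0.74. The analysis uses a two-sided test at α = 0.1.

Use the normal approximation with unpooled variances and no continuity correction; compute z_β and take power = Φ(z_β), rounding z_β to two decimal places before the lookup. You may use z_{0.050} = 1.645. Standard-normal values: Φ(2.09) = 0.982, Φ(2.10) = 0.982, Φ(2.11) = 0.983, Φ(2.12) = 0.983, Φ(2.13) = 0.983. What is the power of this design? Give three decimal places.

z_β = |p₁−p₂|·√(n/[p₁q₁+p₂q₂]) − z_{α/2}
    = 0.10 · √(590/0.4228) − 1.645
    = 0.10 · 37.3558 − 1.645
    = 3.7356 − 1.645 = 2.0906 → 2.09
Power = Φ(2.09) = 0.982.

Power ≈ 0.982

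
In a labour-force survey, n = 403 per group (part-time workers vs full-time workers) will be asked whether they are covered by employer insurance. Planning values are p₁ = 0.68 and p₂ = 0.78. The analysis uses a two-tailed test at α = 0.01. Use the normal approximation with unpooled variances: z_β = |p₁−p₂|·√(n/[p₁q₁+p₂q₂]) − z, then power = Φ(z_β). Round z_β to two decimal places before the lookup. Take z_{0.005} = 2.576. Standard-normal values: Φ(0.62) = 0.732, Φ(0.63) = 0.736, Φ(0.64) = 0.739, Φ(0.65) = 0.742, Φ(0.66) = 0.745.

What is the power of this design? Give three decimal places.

z_β = |p₁−p₂|·√(n/[p₁q₁+p₂q₂]) − z_{α/2}
    = 0.10 · √(403/0.3892) − 2.576
    = 0.10 · 32.1785 − 2.576
    = 3.2179 − 2.576 = 0.6419 → 0.64
Power = Φ(0.64) = 0.739.

Power ≈ 0.739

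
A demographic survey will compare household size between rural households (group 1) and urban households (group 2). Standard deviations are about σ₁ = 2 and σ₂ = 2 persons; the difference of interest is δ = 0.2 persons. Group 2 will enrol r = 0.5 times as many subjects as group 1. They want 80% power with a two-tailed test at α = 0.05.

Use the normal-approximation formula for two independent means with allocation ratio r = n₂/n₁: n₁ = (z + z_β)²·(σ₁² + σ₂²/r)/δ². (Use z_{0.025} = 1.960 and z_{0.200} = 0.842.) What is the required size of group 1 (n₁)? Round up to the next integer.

n₁ = 2356

n₁ = (z_{α/2} + z_β)² · (σ₁² + σ₂²/r) / δ²
   = (1.960 + 0.842)² · (2² + 2²/0.5) / 0.2²
   = 7.8512 · (4 + 8) / 0.04
   = 7.8512 · 12 / 0.04
   = 2355.36
Round up → n₁ = 2356; n₂ = r·n₁ = 0.5 × 2356 = 1178.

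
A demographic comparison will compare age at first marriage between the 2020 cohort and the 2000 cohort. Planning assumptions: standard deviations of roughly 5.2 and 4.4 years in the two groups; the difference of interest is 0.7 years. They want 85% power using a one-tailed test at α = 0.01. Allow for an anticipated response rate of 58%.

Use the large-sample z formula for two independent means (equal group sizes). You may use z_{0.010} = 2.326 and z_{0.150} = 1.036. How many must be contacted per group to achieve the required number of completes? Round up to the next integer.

n = (z_α + z_β)² · (σ₁² + σ₂²) / δ²
  = (2.326 + 1.036)² · (5.2² + 4.4² = 46.4) / 0.7²
  = 11.3030 · 46.4 / 0.49
  = 1070.33
Adjust for 58% response: 1070.33 / 0.58 = 1845.39.
Round up → n = 1846 per group.

n = 1846 per group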